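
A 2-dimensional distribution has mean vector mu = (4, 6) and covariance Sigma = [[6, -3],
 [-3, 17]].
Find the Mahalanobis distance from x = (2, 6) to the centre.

Step 1 — centre the observation: (x - mu) = (-2, 0).

Step 2 — invert Sigma. det(Sigma) = 6·17 - (-3)² = 93.
  Sigma^{-1} = (1/det) · [[d, -b], [-b, a]] = [[0.1828, 0.0323],
 [0.0323, 0.0645]].

Step 3 — form the quadratic (x - mu)^T · Sigma^{-1} · (x - mu):
  Sigma^{-1} · (x - mu) = (-0.3656, -0.0645).
  (x - mu)^T · [Sigma^{-1} · (x - mu)] = (-2)·(-0.3656) + (0)·(-0.0645) = 0.7312.

Step 4 — take square root: d = √(0.7312) ≈ 0.8551.

d(x, mu) = √(0.7312) ≈ 0.8551


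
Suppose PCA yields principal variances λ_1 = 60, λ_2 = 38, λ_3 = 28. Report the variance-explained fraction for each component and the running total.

Step 1 — total variance = trace(Sigma) = Σ λ_i = 60 + 38 + 28 = 126.

Step 2 — fraction explained by component i = λ_i / Σ λ:
  PC1: 60/126 = 0.4762
  PC2: 38/126 = 0.3016
  PC3: 28/126 = 0.2222

Step 3 — cumulative fraction after k components = (λ_1 + ... + λ_k) / Σ λ:
  k = 1: 60/126 = 0.4762
  k = 2: (60 + 38)/126 = 98/126 = 0.7778
  k = 3: (60 + 38 + 28)/126 = 126/126 = 1

Summary (fraction, with percent):

explained: PC1 0.4762 (47.62%), PC2 0.3016 (30.16%), PC3 0.2222 (22.22%);  cumulative: 0.4762, 0.7778, 1


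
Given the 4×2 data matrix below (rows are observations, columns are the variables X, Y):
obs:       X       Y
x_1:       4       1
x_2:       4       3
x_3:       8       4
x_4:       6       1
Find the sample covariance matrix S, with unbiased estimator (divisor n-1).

Step 1 — column means:
  mean(X) = (4 + 4 + 8 + 6) / 4 = 22/4 = 5.5
  mean(Y) = (1 + 3 + 4 + 1) / 4 = 9/4 = 2.25

Step 2 — sample covariance S[i,j] = (1/(n-1)) · Σ_k (x_{k,i} - mean_i) · (x_{k,j} - mean_j), with n-1 = 3.
  S[X,X] = ((-1.5)·(-1.5) + (-1.5)·(-1.5) + (2.5)·(2.5) + (0.5)·(0.5)) / 3 = 11/3 = 3.6667
  S[X,Y] = ((-1.5)·(-1.25) + (-1.5)·(0.75) + (2.5)·(1.75) + (0.5)·(-1.25)) / 3 = 4.5/3 = 1.5
  S[Y,Y] = ((-1.25)·(-1.25) + (0.75)·(0.75) + (1.75)·(1.75) + (-1.25)·(-1.25)) / 3 = 6.75/3 = 2.25

S is symmetric (S[j,i] = S[i,j]). Assembling:

S = [[3.6667, 1.5],
 [1.5, 2.25]]


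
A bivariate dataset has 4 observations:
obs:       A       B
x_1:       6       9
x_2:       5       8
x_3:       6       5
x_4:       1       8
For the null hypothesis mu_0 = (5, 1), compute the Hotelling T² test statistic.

Step 1 — sample mean vector:
  mean(A) = (6 + 5 + 6 + 1) / 4 = 18/4 = 4.5
  mean(B) = (9 + 8 + 5 + 8) / 4 = 30/4 = 7.5
  x̄ = (4.5, 7.5),  deviation x̄ - mu_0 = (4.5, 7.5) - (5, 1) = (-0.5, 6.5).

Step 2 — sample covariance matrix, S[i,j] = (1/(n-1)) · Σ_k (x_{k,i} - mean_i) · (x_{k,j} - mean_j), divisor n-1 = 3:
  S[A,A] = ((1.5)·(1.5) + (0.5)·(0.5) + (1.5)·(1.5) + (-3.5)·(-3.5)) / 3 = 17/3 = 5.6667
  S[A,B] = ((1.5)·(1.5) + (0.5)·(0.5) + (1.5)·(-2.5) + (-3.5)·(0.5)) / 3 = -3/3 = -1
  S[B,B] = ((1.5)·(1.5) + (0.5)·(0.5) + (-2.5)·(-2.5) + (0.5)·(0.5)) / 3 = 9/3 = 3
  S = [[5.6667, -1],
 [-1, 3]].

Step 3 — invert S. det(S) = 5.6667·3 - (-1)² = 16.
  S^{-1} = (1/det) · [[d, -b], [-b, a]] = [[0.1875, 0.0625],
 [0.0625, 0.3542]].

Step 4 — quadratic form (x̄ - mu_0)^T · S^{-1} · (x̄ - mu_0):
  S^{-1} · (x̄ - mu_0) = (0.3125, 2.2708),
  (x̄ - mu_0)^T · [...] = (-0.5)·(0.3125) + (6.5)·(2.2708) = 14.6042.

Step 5 — scale by n: T² = 4 · 14.6042 = 58.4167.

T² ≈ 58.4167


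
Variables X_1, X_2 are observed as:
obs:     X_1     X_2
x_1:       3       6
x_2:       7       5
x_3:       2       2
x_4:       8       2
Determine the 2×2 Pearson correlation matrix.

Step 1 — column means:
  mean(X_1) = (3 + 7 + 2 + 8) / 4 = 20/4 = 5
  mean(X_2) = (6 + 5 + 2 + 2) / 4 = 15/4 = 3.75

Step 2 — sample variances and covariances s[i,j] = (1/(n-1)) · Σ_k (x_{k,i} - mean_i) · (x_{k,j} - mean_j), with n-1 = 3:
  s[X_1,X_1] = ((-2)·(-2) + (2)·(2) + (-3)·(-3) + (3)·(3)) / 3 = 26/3 = 8.6667
  s[X_1,X_2] = ((-2)·(2.25) + (2)·(1.25) + (-3)·(-1.75) + (3)·(-1.75)) / 3 = -2/3 = -0.6667
  s[X_2,X_2] = ((2.25)·(2.25) + (1.25)·(1.25) + (-1.75)·(-1.75) + (-1.75)·(-1.75)) / 3 = 12.75/3 = 4.25
  Sample standard deviations s_i = √(s[i,i]):
  s(X_1) = √(8.6667) = 2.9439
  s(X_2) = √(4.25) = 2.0616

Step 3 — r_{ij} = s_{ij} / (s_i · s_j):
  r[X_1,X_1] = 1 (diagonal).
  r[X_1,X_2] = -0.6667 / (2.9439 · 2.0616) = -0.6667 / 6.069 = -0.1098
  r[X_2,X_2] = 1 (diagonal).

R is symmetric with unit diagonal. Assembling:

R = [[1, -0.1098],
 [-0.1098, 1]]


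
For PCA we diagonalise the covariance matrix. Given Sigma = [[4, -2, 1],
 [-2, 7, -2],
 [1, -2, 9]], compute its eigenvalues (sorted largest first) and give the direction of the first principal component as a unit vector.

Step 1 — characteristic polynomial p(λ) = det(λI - Sigma) = λ³ - tr·λ² + c_1·λ - det, where tr = trace, c_1 = sum of the principal 2×2 minors, det = det(Sigma):
  tr = 4 + 7 + 9 = 20,
  c_1 = (4·7 - (-2)²) + (4·9 - (1)²) + (7·9 - (-2)²) = 24 + 35 + 59 = 118,
  det = 4·(7·9 - (-2)²) - (-2)·((-2)·9 - (-2)·(1)) + (1)·((-2)·(-2) - 7·(1)) = 4·(59) - (-2)·(-16) + (1)·(-3) = 201.
  So p(λ) = λ³ - 20λ² + 118λ - 201.
Step 2 — look for an integer root (rational root theorem: any rational root is an integer divisor of 201). Testing λ = 3:
  p(3) = 27 - 180 + 354 - 201 = 0  ✓
  Dividing out (λ - 3): p(λ) = (λ - 3)(λ² - 17λ + 67).
Step 3 — remaining eigenvalues from the quadratic λ² - 17λ + 67 = 0:
  Δ = 17² - 4·67 = 289 - 268 = 21,  λ = (17 ± √21)/2 = (17 ± 4.5826)/2 ≈ 10.7913 or 6.2087.
  Sorted: λ_1 = 10.7913,  λ_2 = 6.2087,  λ_3 = 3  (check: sum = 20 = tr ✓).

Step 4 — unit eigenvector for λ_1 ≈ 10.7913: v spans the null space of (Sigma - λ_1 I), whose rows are
  r_1 = (-6.7913, -2, 1),  r_2 = (-2, -3.7913, -2),  r_3 = (1, -2, -1.7913).
  v is orthogonal to every row, so take v ∝ r_1 × r_2 = ((-2)·(-2) - (1)·(-3.7913), (1)·(-2) - (-6.7913)·(-2), (-6.7913)·(-3.7913) - (-2)·(-2)) ≈ (7.7913, -15.5826, 21.7477).
  Let u = (7.7913, -15.5826, 21.7477).
  ||u|| = √((7.7913)² + (-15.5826)² + (21.7477)²) = √(776.4845) ≈ 27.8655,  v_1 = u/||u|| ≈ (0.2796, -0.5592, 0.7805) (||v_1|| = 1).

λ_1 = 10.7913,  λ_2 = 6.2087,  λ_3 = 3;  v_1 ≈ (0.2796, -0.5592, 0.7805)


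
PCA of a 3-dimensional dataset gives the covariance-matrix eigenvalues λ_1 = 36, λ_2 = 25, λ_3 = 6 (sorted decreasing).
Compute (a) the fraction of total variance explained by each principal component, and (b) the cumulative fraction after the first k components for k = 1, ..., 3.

Step 1 — total variance = trace(Sigma) = Σ λ_i = 36 + 25 + 6 = 67.

Step 2 — fraction explained by component i = λ_i / Σ λ:
  PC1: 36/67 = 0.5373
  PC2: 25/67 = 0.3731
  PC3: 6/67 = 0.0896

Step 3 — cumulative fraction after k components = (λ_1 + ... + λ_k) / Σ λ:
  k = 1: 36/67 = 0.5373
  k = 2: (36 + 25)/67 = 61/67 = 0.9104
  k = 3: (36 + 25 + 6)/67 = 67/67 = 1

Summary (fraction, with percent):

explained: PC1 0.5373 (53.73%), PC2 0.3731 (37.31%), PC3 0.0896 (8.96%);  cumulative: 0.5373, 0.9104, 1


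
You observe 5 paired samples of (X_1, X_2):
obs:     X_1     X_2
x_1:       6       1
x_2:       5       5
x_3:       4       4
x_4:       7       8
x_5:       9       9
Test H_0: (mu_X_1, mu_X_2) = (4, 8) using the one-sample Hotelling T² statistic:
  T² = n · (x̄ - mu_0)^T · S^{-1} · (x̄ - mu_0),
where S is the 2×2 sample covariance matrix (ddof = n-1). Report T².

Step 1 — sample mean vector:
  mean(X_1) = (6 + 5 + 4 + 7 + 9) / 5 = 31/5 = 6.2
  mean(X_2) = (1 + 5 + 4 + 8 + 9) / 5 = 27/5 = 5.4
  x̄ = (6.2, 5.4),  deviation x̄ - mu_0 = (6.2, 5.4) - (4, 8) = (2.2, -2.6).

Step 2 — sample covariance matrix, S[i,j] = (1/(n-1)) · Σ_k (x_{k,i} - mean_i) · (x_{k,j} - mean_j), divisor n-1 = 4:
  S[X_1,X_1] = ((-0.2)·(-0.2) + (-1.2)·(-1.2) + (-2.2)·(-2.2) + (0.8)·(0.8) + (2.8)·(2.8)) / 4 = 14.8/4 = 3.7
  S[X_1,X_2] = ((-0.2)·(-4.4) + (-1.2)·(-0.4) + (-2.2)·(-1.4) + (0.8)·(2.6) + (2.8)·(3.6)) / 4 = 16.6/4 = 4.15
  S[X_2,X_2] = ((-4.4)·(-4.4) + (-0.4)·(-0.4) + (-1.4)·(-1.4) + (2.6)·(2.6) + (3.6)·(3.6)) / 4 = 41.2/4 = 10.3
  S = [[3.7, 4.15],
 [4.15, 10.3]].

Step 3 — invert S. det(S) = 3.7·10.3 - (4.15)² = 20.8875.
  S^{-1} = (1/det) · [[d, -b], [-b, a]] = [[0.4931, -0.1987],
 [-0.1987, 0.1771]].

Step 4 — quadratic form (x̄ - mu_0)^T · S^{-1} · (x̄ - mu_0):
  S^{-1} · (x̄ - mu_0) = (1.6014, -0.8977),
  (x̄ - mu_0)^T · [...] = (2.2)·(1.6014) + (-2.6)·(-0.8977) = 5.8571.

Step 5 — scale by n: T² = 5 · 5.8571 = 29.2855.

T² ≈ 29.2855


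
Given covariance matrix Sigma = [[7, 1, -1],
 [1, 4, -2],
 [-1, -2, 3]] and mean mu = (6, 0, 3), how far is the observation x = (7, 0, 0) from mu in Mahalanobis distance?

Step 1 — centre the observation: (x - mu) = (1, 0, -3).

Step 2 — invert Sigma (cofactor / det for 3×3, or solve directly):
  Sigma^{-1} = [[0.1509, -0.0189, 0.0377],
 [-0.0189, 0.3774, 0.2453],
 [0.0377, 0.2453, 0.5094]].

Step 3 — form the quadratic (x - mu)^T · Sigma^{-1} · (x - mu):
  Sigma^{-1} · (x - mu) = (0.0377, -0.7547, -1.4906).
  (x - mu)^T · [Sigma^{-1} · (x - mu)] = (1)·(0.0377) + (0)·(-0.7547) + (-3)·(-1.4906) = 4.5094.

Step 4 — take square root: d = √(4.5094) ≈ 2.1235.

d(x, mu) = √(4.5094) ≈ 2.1235


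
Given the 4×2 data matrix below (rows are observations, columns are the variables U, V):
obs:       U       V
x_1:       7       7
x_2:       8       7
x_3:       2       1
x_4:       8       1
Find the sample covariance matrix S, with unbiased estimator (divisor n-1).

Step 1 — column means:
  mean(U) = (7 + 8 + 2 + 8) / 4 = 25/4 = 6.25
  mean(V) = (7 + 7 + 1 + 1) / 4 = 16/4 = 4

Step 2 — sample covariance S[i,j] = (1/(n-1)) · Σ_k (x_{k,i} - mean_i) · (x_{k,j} - mean_j), with n-1 = 3.
  S[U,U] = ((0.75)·(0.75) + (1.75)·(1.75) + (-4.25)·(-4.25) + (1.75)·(1.75)) / 3 = 24.75/3 = 8.25
  S[U,V] = ((0.75)·(3) + (1.75)·(3) + (-4.25)·(-3) + (1.75)·(-3)) / 3 = 15/3 = 5
  S[V,V] = ((3)·(3) + (3)·(3) + (-3)·(-3) + (-3)·(-3)) / 3 = 36/3 = 12

S is symmetric (S[j,i] = S[i,j]). Assembling:

S = [[8.25, 5],
 [5, 12]]


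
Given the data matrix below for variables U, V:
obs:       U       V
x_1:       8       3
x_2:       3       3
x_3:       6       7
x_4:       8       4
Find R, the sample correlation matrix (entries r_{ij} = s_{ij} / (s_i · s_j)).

Step 1 — column means:
  mean(U) = (8 + 3 + 6 + 8) / 4 = 25/4 = 6.25
  mean(V) = (3 + 3 + 7 + 4) / 4 = 17/4 = 4.25

Step 2 — sample variances and covariances s[i,j] = (1/(n-1)) · Σ_k (x_{k,i} - mean_i) · (x_{k,j} - mean_j), with n-1 = 3:
  s[U,U] = ((1.75)·(1.75) + (-3.25)·(-3.25) + (-0.25)·(-0.25) + (1.75)·(1.75)) / 3 = 16.75/3 = 5.5833
  s[U,V] = ((1.75)·(-1.25) + (-3.25)·(-1.25) + (-0.25)·(2.75) + (1.75)·(-0.25)) / 3 = 0.75/3 = 0.25
  s[V,V] = ((-1.25)·(-1.25) + (-1.25)·(-1.25) + (2.75)·(2.75) + (-0.25)·(-0.25)) / 3 = 10.75/3 = 3.5833
  Sample standard deviations s_i = √(s[i,i]):
  s(U) = √(5.5833) = 2.3629
  s(V) = √(3.5833) = 1.893

Step 3 — r_{ij} = s_{ij} / (s_i · s_j):
  r[U,U] = 1 (diagonal).
  r[U,V] = 0.25 / (2.3629 · 1.893) = 0.25 / 4.4729 = 0.0559
  r[V,V] = 1 (diagonal).

R is symmetric with unit diagonal. Assembling:

R = [[1, 0.0559],
 [0.0559, 1]]


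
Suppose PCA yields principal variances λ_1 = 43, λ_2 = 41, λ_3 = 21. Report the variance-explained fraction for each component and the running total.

Step 1 — total variance = trace(Sigma) = Σ λ_i = 43 + 41 + 21 = 105.

Step 2 — fraction explained by component i = λ_i / Σ λ:
  PC1: 43/105 = 0.4095
  PC2: 41/105 = 0.3905
  PC3: 21/105 = 0.2

Step 3 — cumulative fraction after k components = (λ_1 + ... + λ_k) / Σ λ:
  k = 1: 43/105 = 0.4095
  k = 2: (43 + 41)/105 = 84/105 = 0.8
  k = 3: (43 + 41 + 21)/105 = 105/105 = 1

Summary (fraction, with percent):

explained: PC1 0.4095 (40.95%), PC2 0.3905 (39.05%), PC3 0.2 (20%);  cumulative: 0.4095, 0.8, 1


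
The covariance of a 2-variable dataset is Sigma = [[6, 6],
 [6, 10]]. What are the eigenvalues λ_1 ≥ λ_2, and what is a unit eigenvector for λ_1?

Step 1 — characteristic polynomial of 2×2 Sigma:
  det(Sigma - λI) = λ² - trace · λ + det = 0.
  trace = 6 + 10 = 16, det = 6·10 - (6)² = 24.
Step 2 — discriminant:
  Δ = trace² - 4·det = 256 - 96 = 160.
Step 3 — eigenvalues:
  λ = (trace ± √Δ)/2 = (16 ± 12.6491)/2,
  λ_1 = 14.3246,  λ_2 = 1.6754.

Step 4 — unit eigenvector for λ_1: solve (Sigma - λ_1 I)v = 0. First row:
  (6 - 14.3246)·v_x + (6)·v_y = 0, i.e. (-8.3246)·v_x + (6)·v_y = 0,
  so v ∝ (b, λ_1 - a) = (6, 8.3246) = u.
  ||u|| = √((6)² + (8.3246)²) = √(105.2982) ≈ 10.2615,
  v_1 = u/||u|| ≈ (0.5847, 0.8112) (||v_1|| = 1).

λ_1 = 14.3246,  λ_2 = 1.6754;  v_1 ≈ (0.5847, 0.8112)


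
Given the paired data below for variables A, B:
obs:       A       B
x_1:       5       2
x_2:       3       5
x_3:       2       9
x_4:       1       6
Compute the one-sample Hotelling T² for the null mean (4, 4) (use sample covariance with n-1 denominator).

Step 1 — sample mean vector:
  mean(A) = (5 + 3 + 2 + 1) / 4 = 11/4 = 2.75
  mean(B) = (2 + 5 + 9 + 6) / 4 = 22/4 = 5.5
  x̄ = (2.75, 5.5),  deviation x̄ - mu_0 = (2.75, 5.5) - (4, 4) = (-1.25, 1.5).

Step 2 — sample covariance matrix, S[i,j] = (1/(n-1)) · Σ_k (x_{k,i} - mean_i) · (x_{k,j} - mean_j), divisor n-1 = 3:
  S[A,A] = ((2.25)·(2.25) + (0.25)·(0.25) + (-0.75)·(-0.75) + (-1.75)·(-1.75)) / 3 = 8.75/3 = 2.9167
  S[A,B] = ((2.25)·(-3.5) + (0.25)·(-0.5) + (-0.75)·(3.5) + (-1.75)·(0.5)) / 3 = -11.5/3 = -3.8333
  S[B,B] = ((-3.5)·(-3.5) + (-0.5)·(-0.5) + (3.5)·(3.5) + (0.5)·(0.5)) / 3 = 25/3 = 8.3333
  S = [[2.9167, -3.8333],
 [-3.8333, 8.3333]].

Step 3 — invert S. det(S) = 2.9167·8.3333 - (-3.8333)² = 9.6111.
  S^{-1} = (1/det) · [[d, -b], [-b, a]] = [[0.8671, 0.3988],
 [0.3988, 0.3035]].

Step 4 — quadratic form (x̄ - mu_0)^T · S^{-1} · (x̄ - mu_0):
  S^{-1} · (x̄ - mu_0) = (-0.4855, -0.0434),
  (x̄ - mu_0)^T · [...] = (-1.25)·(-0.4855) + (1.5)·(-0.0434) = 0.5419.

Step 5 — scale by n: T² = 4 · 0.5419 = 2.1676.

T² ≈ 2.1676


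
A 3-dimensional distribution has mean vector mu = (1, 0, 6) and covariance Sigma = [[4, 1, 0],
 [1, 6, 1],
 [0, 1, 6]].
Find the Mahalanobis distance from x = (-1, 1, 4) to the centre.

Step 1 — centre the observation: (x - mu) = (-2, 1, -2).

Step 2 — invert Sigma (cofactor / det for 3×3, or solve directly):
  Sigma^{-1} = [[0.2612, -0.0448, 0.0075],
 [-0.0448, 0.1791, -0.0299],
 [0.0075, -0.0299, 0.1716]].

Step 3 — form the quadratic (x - mu)^T · Sigma^{-1} · (x - mu):
  Sigma^{-1} · (x - mu) = (-0.5821, 0.3284, -0.3881).
  (x - mu)^T · [Sigma^{-1} · (x - mu)] = (-2)·(-0.5821) + (1)·(0.3284) + (-2)·(-0.3881) = 2.2687.

Step 4 — take square root: d = √(2.2687) ≈ 1.5062.

d(x, mu) = √(2.2687) ≈ 1.5062


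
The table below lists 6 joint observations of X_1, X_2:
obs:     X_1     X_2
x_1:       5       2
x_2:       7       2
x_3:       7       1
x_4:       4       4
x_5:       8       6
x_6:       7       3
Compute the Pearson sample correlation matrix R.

Step 1 — column means:
  mean(X_1) = (5 + 7 + 7 + 4 + 8 + 7) / 6 = 38/6 = 6.3333
  mean(X_2) = (2 + 2 + 1 + 4 + 6 + 3) / 6 = 18/6 = 3

Step 2 — sample variances and covariances s[i,j] = (1/(n-1)) · Σ_k (x_{k,i} - mean_i) · (x_{k,j} - mean_j), with n-1 = 5:
  s[X_1,X_1] = ((-1.3333)·(-1.3333) + (0.6667)·(0.6667) + (0.6667)·(0.6667) + (-2.3333)·(-2.3333) + (1.6667)·(1.6667) + (0.6667)·(0.6667)) / 5 = 11.3333/5 = 2.2667
  s[X_1,X_2] = ((-1.3333)·(-1) + (0.6667)·(-1) + (0.6667)·(-2) + (-2.3333)·(1) + (1.6667)·(3) + (0.6667)·(0)) / 5 = 2/5 = 0.4
  s[X_2,X_2] = ((-1)·(-1) + (-1)·(-1) + (-2)·(-2) + (1)·(1) + (3)·(3) + (0)·(0)) / 5 = 16/5 = 3.2
  Sample standard deviations s_i = √(s[i,i]):
  s(X_1) = √(2.2667) = 1.5055
  s(X_2) = √(3.2) = 1.7889

Step 3 — r_{ij} = s_{ij} / (s_i · s_j):
  r[X_1,X_1] = 1 (diagonal).
  r[X_1,X_2] = 0.4 / (1.5055 · 1.7889) = 0.4 / 2.6932 = 0.1485
  r[X_2,X_2] = 1 (diagonal).

R is symmetric with unit diagonal. Assembling:

R = [[1, 0.1485],
 [0.1485, 1]]


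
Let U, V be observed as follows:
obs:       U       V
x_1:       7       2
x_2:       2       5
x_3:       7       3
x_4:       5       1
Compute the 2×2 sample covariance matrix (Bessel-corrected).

Step 1 — column means:
  mean(U) = (7 + 2 + 7 + 5) / 4 = 21/4 = 5.25
  mean(V) = (2 + 5 + 3 + 1) / 4 = 11/4 = 2.75

Step 2 — sample covariance S[i,j] = (1/(n-1)) · Σ_k (x_{k,i} - mean_i) · (x_{k,j} - mean_j), with n-1 = 3.
  S[U,U] = ((1.75)·(1.75) + (-3.25)·(-3.25) + (1.75)·(1.75) + (-0.25)·(-0.25)) / 3 = 16.75/3 = 5.5833
  S[U,V] = ((1.75)·(-0.75) + (-3.25)·(2.25) + (1.75)·(0.25) + (-0.25)·(-1.75)) / 3 = -7.75/3 = -2.5833
  S[V,V] = ((-0.75)·(-0.75) + (2.25)·(2.25) + (0.25)·(0.25) + (-1.75)·(-1.75)) / 3 = 8.75/3 = 2.9167

S is symmetric (S[j,i] = S[i,j]). Assembling:

S = [[5.5833, -2.5833],
 [-2.5833, 2.9167]]


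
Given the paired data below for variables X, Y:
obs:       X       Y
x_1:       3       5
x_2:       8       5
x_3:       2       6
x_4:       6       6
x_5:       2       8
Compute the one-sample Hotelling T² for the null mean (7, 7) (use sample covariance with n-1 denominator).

Step 1 — sample mean vector:
  mean(X) = (3 + 8 + 2 + 6 + 2) / 5 = 21/5 = 4.2
  mean(Y) = (5 + 5 + 6 + 6 + 8) / 5 = 30/5 = 6
  x̄ = (4.2, 6),  deviation x̄ - mu_0 = (4.2, 6) - (7, 7) = (-2.8, -1).

Step 2 — sample covariance matrix, S[i,j] = (1/(n-1)) · Σ_k (x_{k,i} - mean_i) · (x_{k,j} - mean_j), divisor n-1 = 4:
  S[X,X] = ((-1.2)·(-1.2) + (3.8)·(3.8) + (-2.2)·(-2.2) + (1.8)·(1.8) + (-2.2)·(-2.2)) / 4 = 28.8/4 = 7.2
  S[X,Y] = ((-1.2)·(-1) + (3.8)·(-1) + (-2.2)·(0) + (1.8)·(0) + (-2.2)·(2)) / 4 = -7/4 = -1.75
  S[Y,Y] = ((-1)·(-1) + (-1)·(-1) + (0)·(0) + (0)·(0) + (2)·(2)) / 4 = 6/4 = 1.5
  S = [[7.2, -1.75],
 [-1.75, 1.5]].

Step 3 — invert S. det(S) = 7.2·1.5 - (-1.75)² = 7.7375.
  S^{-1} = (1/det) · [[d, -b], [-b, a]] = [[0.1939, 0.2262],
 [0.2262, 0.9305]].

Step 4 — quadratic form (x̄ - mu_0)^T · S^{-1} · (x̄ - mu_0):
  S^{-1} · (x̄ - mu_0) = (-0.769, -1.5638),
  (x̄ - mu_0)^T · [...] = (-2.8)·(-0.769) + (-1)·(-1.5638) = 3.717.

Step 5 — scale by n: T² = 5 · 3.717 = 18.5848.

T² ≈ 18.5848


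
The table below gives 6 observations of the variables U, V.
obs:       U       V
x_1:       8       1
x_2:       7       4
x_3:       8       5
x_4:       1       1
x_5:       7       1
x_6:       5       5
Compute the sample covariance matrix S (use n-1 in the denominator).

Step 1 — column means:
  mean(U) = (8 + 7 + 8 + 1 + 7 + 5) / 6 = 36/6 = 6
  mean(V) = (1 + 4 + 5 + 1 + 1 + 5) / 6 = 17/6 = 2.8333

Step 2 — sample covariance S[i,j] = (1/(n-1)) · Σ_k (x_{k,i} - mean_i) · (x_{k,j} - mean_j), with n-1 = 5.
  S[U,U] = ((2)·(2) + (1)·(1) + (2)·(2) + (-5)·(-5) + (1)·(1) + (-1)·(-1)) / 5 = 36/5 = 7.2
  S[U,V] = ((2)·(-1.8333) + (1)·(1.1667) + (2)·(2.1667) + (-5)·(-1.8333) + (1)·(-1.8333) + (-1)·(2.1667)) / 5 = 7/5 = 1.4
  S[V,V] = ((-1.8333)·(-1.8333) + (1.1667)·(1.1667) + (2.1667)·(2.1667) + (-1.8333)·(-1.8333) + (-1.8333)·(-1.8333) + (2.1667)·(2.1667)) / 5 = 20.8333/5 = 4.1667

S is symmetric (S[j,i] = S[i,j]). Assembling:

S = [[7.2, 1.4],
 [1.4, 4.1667]]


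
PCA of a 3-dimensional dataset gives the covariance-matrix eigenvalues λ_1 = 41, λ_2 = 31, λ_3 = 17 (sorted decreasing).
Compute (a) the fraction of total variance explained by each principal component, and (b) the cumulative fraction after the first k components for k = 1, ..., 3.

Step 1 — total variance = trace(Sigma) = Σ λ_i = 41 + 31 + 17 = 89.

Step 2 — fraction explained by component i = λ_i / Σ λ:
  PC1: 41/89 = 0.4607
  PC2: 31/89 = 0.3483
  PC3: 17/89 = 0.191

Step 3 — cumulative fraction after k components = (λ_1 + ... + λ_k) / Σ λ:
  k = 1: 41/89 = 0.4607
  k = 2: (41 + 31)/89 = 72/89 = 0.809
  k = 3: (41 + 31 + 17)/89 = 89/89 = 1

Summary (fraction, with percent):

explained: PC1 0.4607 (46.07%), PC2 0.3483 (34.83%), PC3 0.191 (19.1%);  cumulative: 0.4607, 0.809, 1


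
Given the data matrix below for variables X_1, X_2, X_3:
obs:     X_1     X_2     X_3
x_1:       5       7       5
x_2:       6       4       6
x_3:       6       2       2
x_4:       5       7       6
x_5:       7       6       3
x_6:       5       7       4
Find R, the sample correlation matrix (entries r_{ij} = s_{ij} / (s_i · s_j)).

Step 1 — column means:
  mean(X_1) = (5 + 6 + 6 + 5 + 7 + 5) / 6 = 34/6 = 5.6667
  mean(X_2) = (7 + 4 + 2 + 7 + 6 + 7) / 6 = 33/6 = 5.5
  mean(X_3) = (5 + 6 + 2 + 6 + 3 + 4) / 6 = 26/6 = 4.3333

Step 2 — sample variances and covariances s[i,j] = (1/(n-1)) · Σ_k (x_{k,i} - mean_i) · (x_{k,j} - mean_j), with n-1 = 5:
  s[X_1,X_1] = ((-0.6667)·(-0.6667) + (0.3333)·(0.3333) + (0.3333)·(0.3333) + (-0.6667)·(-0.6667) + (1.3333)·(1.3333) + (-0.6667)·(-0.6667)) / 5 = 3.3333/5 = 0.6667
  s[X_1,X_2] = ((-0.6667)·(1.5) + (0.3333)·(-1.5) + (0.3333)·(-3.5) + (-0.6667)·(1.5) + (1.3333)·(0.5) + (-0.6667)·(1.5)) / 5 = -4/5 = -0.8
  s[X_1,X_3] = ((-0.6667)·(0.6667) + (0.3333)·(1.6667) + (0.3333)·(-2.3333) + (-0.6667)·(1.6667) + (1.3333)·(-1.3333) + (-0.6667)·(-0.3333)) / 5 = -3.3333/5 = -0.6667
  s[X_2,X_2] = ((1.5)·(1.5) + (-1.5)·(-1.5) + (-3.5)·(-3.5) + (1.5)·(1.5) + (0.5)·(0.5) + (1.5)·(1.5)) / 5 = 21.5/5 = 4.3
  s[X_2,X_3] = ((1.5)·(0.6667) + (-1.5)·(1.6667) + (-3.5)·(-2.3333) + (1.5)·(1.6667) + (0.5)·(-1.3333) + (1.5)·(-0.3333)) / 5 = 8/5 = 1.6
  s[X_3,X_3] = ((0.6667)·(0.6667) + (1.6667)·(1.6667) + (-2.3333)·(-2.3333) + (1.6667)·(1.6667) + (-1.3333)·(-1.3333) + (-0.3333)·(-0.3333)) / 5 = 13.3333/5 = 2.6667
  Sample standard deviations s_i = √(s[i,i]):
  s(X_1) = √(0.6667) = 0.8165
  s(X_2) = √(4.3) = 2.0736
  s(X_3) = √(2.6667) = 1.633

Step 3 — r_{ij} = s_{ij} / (s_i · s_j):
  r[X_1,X_1] = 1 (diagonal).
  r[X_1,X_2] = -0.8 / (0.8165 · 2.0736) = -0.8 / 1.6931 = -0.4725
  r[X_1,X_3] = -0.6667 / (0.8165 · 1.633) = -0.6667 / 1.3333 = -0.5
  r[X_2,X_2] = 1 (diagonal).
  r[X_2,X_3] = 1.6 / (2.0736 · 1.633) = 1.6 / 3.3862 = 0.4725
  r[X_3,X_3] = 1 (diagonal).

R is symmetric with unit diagonal. Assembling:

R = [[1, -0.4725, -0.5],
 [-0.4725, 1, 0.4725],
 [-0.5, 0.4725, 1]]


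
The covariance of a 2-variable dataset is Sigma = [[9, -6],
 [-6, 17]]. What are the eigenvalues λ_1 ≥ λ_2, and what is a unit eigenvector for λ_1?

Step 1 — characteristic polynomial of 2×2 Sigma:
  det(Sigma - λI) = λ² - trace · λ + det = 0.
  trace = 9 + 17 = 26, det = 9·17 - (-6)² = 117.
Step 2 — discriminant:
  Δ = trace² - 4·det = 676 - 468 = 208.
Step 3 — eigenvalues:
  λ = (trace ± √Δ)/2 = (26 ± 14.4222)/2,
  λ_1 = 20.2111,  λ_2 = 5.7889.

Step 4 — unit eigenvector for λ_1: solve (Sigma - λ_1 I)v = 0. First row:
  (9 - 20.2111)·v_x + (-6)·v_y = 0, i.e. (-11.2111)·v_x + (-6)·v_y = 0,
  so v ∝ (b, λ_1 - a) = (-6, 11.2111); multiply by -1 so the first entry is positive: u = (6, -11.2111).
  ||u|| = √((6)² + (-11.2111)²) = √(161.6888) ≈ 12.7157,
  v_1 = u/||u|| ≈ (0.4719, -0.8817) (||v_1|| = 1).

λ_1 = 20.2111,  λ_2 = 5.7889;  v_1 ≈ (0.4719, -0.8817)


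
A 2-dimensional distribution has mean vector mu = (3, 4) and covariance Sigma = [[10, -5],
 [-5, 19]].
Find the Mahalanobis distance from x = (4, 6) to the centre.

Step 1 — centre the observation: (x - mu) = (1, 2).

Step 2 — invert Sigma. det(Sigma) = 10·19 - (-5)² = 165.
  Sigma^{-1} = (1/det) · [[d, -b], [-b, a]] = [[0.1152, 0.0303],
 [0.0303, 0.0606]].

Step 3 — form the quadratic (x - mu)^T · Sigma^{-1} · (x - mu):
  Sigma^{-1} · (x - mu) = (0.1758, 0.1515).
  (x - mu)^T · [Sigma^{-1} · (x - mu)] = (1)·(0.1758) + (2)·(0.1515) = 0.4788.

Step 4 — take square root: d = √(0.4788) ≈ 0.6919.

d(x, mu) = √(0.4788) ≈ 0.6919


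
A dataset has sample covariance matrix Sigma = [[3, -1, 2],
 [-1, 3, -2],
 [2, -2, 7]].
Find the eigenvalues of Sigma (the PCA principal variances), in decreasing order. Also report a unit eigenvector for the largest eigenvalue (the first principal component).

Step 1 — characteristic polynomial p(λ) = det(λI - Sigma) = λ³ - tr·λ² + c_1·λ - det, where tr = trace, c_1 = sum of the principal 2×2 minors, det = det(Sigma):
  tr = 3 + 3 + 7 = 13,
  c_1 = (3·3 - (-1)²) + (3·7 - (2)²) + (3·7 - (-2)²) = 8 + 17 + 17 = 42,
  det = 3·(3·7 - (-2)²) - (-1)·((-1)·7 - (-2)·(2)) + (2)·((-1)·(-2) - 3·(2)) = 3·(17) - (-1)·(-3) + (2)·(-4) = 40.
  So p(λ) = λ³ - 13λ² + 42λ - 40.
Step 2 — look for an integer root (rational root theorem: any rational root is an integer divisor of 40). Testing λ = 2:
  p(2) = 8 - 52 + 84 - 40 = 0  ✓
  Dividing out (λ - 2): p(λ) = (λ - 2)(λ² - 11λ + 20).
Step 3 — remaining eigenvalues from the quadratic λ² - 11λ + 20 = 0:
  Δ = 11² - 4·20 = 121 - 80 = 41,  λ = (11 ± √41)/2 = (11 ± 6.4031)/2 ≈ 8.7016 or 2.2984.
  Sorted: λ_1 = 8.7016,  λ_2 = 2.2984,  λ_3 = 2  (check: sum = 13 = tr ✓).

Step 4 — unit eigenvector for λ_1 ≈ 8.7016: v spans the null space of (Sigma - λ_1 I), whose rows are
  r_1 = (-5.7016, -1, 2),  r_2 = (-1, -5.7016, -2),  r_3 = (2, -2, -1.7016).
  v is orthogonal to every row, so take v ∝ r_1 × r_2 = ((-1)·(-2) - (2)·(-5.7016), (2)·(-1) - (-5.7016)·(-2), (-5.7016)·(-5.7016) - (-1)·(-1)) ≈ (13.4031, -13.4031, 31.5078).
  Let u = (13.4031, -13.4031, 31.5078).
  ||u|| = √((13.4031)² + (-13.4031)² + (31.5078)²) = √(1352.0296) ≈ 36.77,  v_1 = u/||u|| ≈ (0.3645, -0.3645, 0.8569) (||v_1|| = 1).

λ_1 = 8.7016,  λ_2 = 2.2984,  λ_3 = 2;  v_1 ≈ (0.3645, -0.3645, 0.8569)


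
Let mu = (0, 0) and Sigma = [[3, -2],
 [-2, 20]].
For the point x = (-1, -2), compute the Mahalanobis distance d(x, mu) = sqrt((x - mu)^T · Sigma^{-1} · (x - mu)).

Step 1 — centre the observation: (x - mu) = (-1, -2).

Step 2 — invert Sigma. det(Sigma) = 3·20 - (-2)² = 56.
  Sigma^{-1} = (1/det) · [[d, -b], [-b, a]] = [[0.3571, 0.0357],
 [0.0357, 0.0536]].

Step 3 — form the quadratic (x - mu)^T · Sigma^{-1} · (x - mu):
  Sigma^{-1} · (x - mu) = (-0.4286, -0.1429).
  (x - mu)^T · [Sigma^{-1} · (x - mu)] = (-1)·(-0.4286) + (-2)·(-0.1429) = 0.7143.

Step 4 — take square root: d = √(0.7143) ≈ 0.8452.

d(x, mu) = √(0.7143) ≈ 0.8452


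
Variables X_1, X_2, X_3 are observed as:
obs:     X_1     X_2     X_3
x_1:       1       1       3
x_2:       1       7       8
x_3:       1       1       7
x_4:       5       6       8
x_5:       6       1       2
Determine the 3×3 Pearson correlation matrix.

Step 1 — column means:
  mean(X_1) = (1 + 1 + 1 + 5 + 6) / 5 = 14/5 = 2.8
  mean(X_2) = (1 + 7 + 1 + 6 + 1) / 5 = 16/5 = 3.2
  mean(X_3) = (3 + 8 + 7 + 8 + 2) / 5 = 28/5 = 5.6

Step 2 — sample variances and covariances s[i,j] = (1/(n-1)) · Σ_k (x_{k,i} - mean_i) · (x_{k,j} - mean_j), with n-1 = 4:
  s[X_1,X_1] = ((-1.8)·(-1.8) + (-1.8)·(-1.8) + (-1.8)·(-1.8) + (2.2)·(2.2) + (3.2)·(3.2)) / 4 = 24.8/4 = 6.2
  s[X_1,X_2] = ((-1.8)·(-2.2) + (-1.8)·(3.8) + (-1.8)·(-2.2) + (2.2)·(2.8) + (3.2)·(-2.2)) / 4 = 0.2/4 = 0.05
  s[X_1,X_3] = ((-1.8)·(-2.6) + (-1.8)·(2.4) + (-1.8)·(1.4) + (2.2)·(2.4) + (3.2)·(-3.6)) / 4 = -8.4/4 = -2.1
  s[X_2,X_2] = ((-2.2)·(-2.2) + (3.8)·(3.8) + (-2.2)·(-2.2) + (2.8)·(2.8) + (-2.2)·(-2.2)) / 4 = 36.8/4 = 9.2
  s[X_2,X_3] = ((-2.2)·(-2.6) + (3.8)·(2.4) + (-2.2)·(1.4) + (2.8)·(2.4) + (-2.2)·(-3.6)) / 4 = 26.4/4 = 6.6
  s[X_3,X_3] = ((-2.6)·(-2.6) + (2.4)·(2.4) + (1.4)·(1.4) + (2.4)·(2.4) + (-3.6)·(-3.6)) / 4 = 33.2/4 = 8.3
  Sample standard deviations s_i = √(s[i,i]):
  s(X_1) = √(6.2) = 2.49
  s(X_2) = √(9.2) = 3.0332
  s(X_3) = √(8.3) = 2.881

Step 3 — r_{ij} = s_{ij} / (s_i · s_j):
  r[X_1,X_1] = 1 (diagonal).
  r[X_1,X_2] = 0.05 / (2.49 · 3.0332) = 0.05 / 7.5525 = 0.0066
  r[X_1,X_3] = -2.1 / (2.49 · 2.881) = -2.1 / 7.1736 = -0.2927
  r[X_2,X_2] = 1 (diagonal).
  r[X_2,X_3] = 6.6 / (3.0332 · 2.881) = 6.6 / 8.7384 = 0.7553
  r[X_3,X_3] = 1 (diagonal).

R is symmetric with unit diagonal. Assembling:

R = [[1, 0.0066, -0.2927],
 [0.0066, 1, 0.7553],
 [-0.2927, 0.7553, 1]]


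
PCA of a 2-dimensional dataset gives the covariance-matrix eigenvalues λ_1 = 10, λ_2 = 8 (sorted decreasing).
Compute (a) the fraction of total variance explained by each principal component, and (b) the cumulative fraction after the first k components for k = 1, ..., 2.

Step 1 — total variance = trace(Sigma) = Σ λ_i = 10 + 8 = 18.

Step 2 — fraction explained by component i = λ_i / Σ λ:
  PC1: 10/18 = 0.5556
  PC2: 8/18 = 0.4444

Step 3 — cumulative fraction after k components = (λ_1 + ... + λ_k) / Σ λ:
  k = 1: 10/18 = 0.5556
  k = 2: (10 + 8)/18 = 18/18 = 1

Summary (fraction, with percent):

explained: PC1 0.5556 (55.56%), PC2 0.4444 (44.44%);  cumulative: 0.5556, 1


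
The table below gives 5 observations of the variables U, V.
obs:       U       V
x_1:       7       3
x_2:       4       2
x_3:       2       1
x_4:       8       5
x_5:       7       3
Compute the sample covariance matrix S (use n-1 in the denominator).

Step 1 — column means:
  mean(U) = (7 + 4 + 2 + 8 + 7) / 5 = 28/5 = 5.6
  mean(V) = (3 + 2 + 1 + 5 + 3) / 5 = 14/5 = 2.8

Step 2 — sample covariance S[i,j] = (1/(n-1)) · Σ_k (x_{k,i} - mean_i) · (x_{k,j} - mean_j), with n-1 = 4.
  S[U,U] = ((1.4)·(1.4) + (-1.6)·(-1.6) + (-3.6)·(-3.6) + (2.4)·(2.4) + (1.4)·(1.4)) / 4 = 25.2/4 = 6.3
  S[U,V] = ((1.4)·(0.2) + (-1.6)·(-0.8) + (-3.6)·(-1.8) + (2.4)·(2.2) + (1.4)·(0.2)) / 4 = 13.6/4 = 3.4
  S[V,V] = ((0.2)·(0.2) + (-0.8)·(-0.8) + (-1.8)·(-1.8) + (2.2)·(2.2) + (0.2)·(0.2)) / 4 = 8.8/4 = 2.2

S is symmetric (S[j,i] = S[i,j]). Assembling:

S = [[6.3, 3.4],
 [3.4, 2.2]]


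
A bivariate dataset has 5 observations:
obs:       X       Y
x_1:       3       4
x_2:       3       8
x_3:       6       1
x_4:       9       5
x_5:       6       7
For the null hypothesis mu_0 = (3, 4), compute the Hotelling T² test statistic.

Step 1 — sample mean vector:
  mean(X) = (3 + 3 + 6 + 9 + 6) / 5 = 27/5 = 5.4
  mean(Y) = (4 + 8 + 1 + 5 + 7) / 5 = 25/5 = 5
  x̄ = (5.4, 5),  deviation x̄ - mu_0 = (5.4, 5) - (3, 4) = (2.4, 1).

Step 2 — sample covariance matrix, S[i,j] = (1/(n-1)) · Σ_k (x_{k,i} - mean_i) · (x_{k,j} - mean_j), divisor n-1 = 4:
  S[X,X] = ((-2.4)·(-2.4) + (-2.4)·(-2.4) + (0.6)·(0.6) + (3.6)·(3.6) + (0.6)·(0.6)) / 4 = 25.2/4 = 6.3
  S[X,Y] = ((-2.4)·(-1) + (-2.4)·(3) + (0.6)·(-4) + (3.6)·(0) + (0.6)·(2)) / 4 = -6/4 = -1.5
  S[Y,Y] = ((-1)·(-1) + (3)·(3) + (-4)·(-4) + (0)·(0) + (2)·(2)) / 4 = 30/4 = 7.5
  S = [[6.3, -1.5],
 [-1.5, 7.5]].

Step 3 — invert S. det(S) = 6.3·7.5 - (-1.5)² = 45.
  S^{-1} = (1/det) · [[d, -b], [-b, a]] = [[0.1667, 0.0333],
 [0.0333, 0.14]].

Step 4 — quadratic form (x̄ - mu_0)^T · S^{-1} · (x̄ - mu_0):
  S^{-1} · (x̄ - mu_0) = (0.4333, 0.22),
  (x̄ - mu_0)^T · [...] = (2.4)·(0.4333) + (1)·(0.22) = 1.26.

Step 5 — scale by n: T² = 5 · 1.26 = 6.3.

T² ≈ 6.3


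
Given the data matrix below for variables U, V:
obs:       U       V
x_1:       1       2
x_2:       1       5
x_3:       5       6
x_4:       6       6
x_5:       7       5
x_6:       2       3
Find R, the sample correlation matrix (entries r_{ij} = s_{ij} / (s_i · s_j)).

Step 1 — column means:
  mean(U) = (1 + 1 + 5 + 6 + 7 + 2) / 6 = 22/6 = 3.6667
  mean(V) = (2 + 5 + 6 + 6 + 5 + 3) / 6 = 27/6 = 4.5

Step 2 — sample variances and covariances s[i,j] = (1/(n-1)) · Σ_k (x_{k,i} - mean_i) · (x_{k,j} - mean_j), with n-1 = 5:
  s[U,U] = ((-2.6667)·(-2.6667) + (-2.6667)·(-2.6667) + (1.3333)·(1.3333) + (2.3333)·(2.3333) + (3.3333)·(3.3333) + (-1.6667)·(-1.6667)) / 5 = 35.3333/5 = 7.0667
  s[U,V] = ((-2.6667)·(-2.5) + (-2.6667)·(0.5) + (1.3333)·(1.5) + (2.3333)·(1.5) + (3.3333)·(0.5) + (-1.6667)·(-1.5)) / 5 = 15/5 = 3
  s[V,V] = ((-2.5)·(-2.5) + (0.5)·(0.5) + (1.5)·(1.5) + (1.5)·(1.5) + (0.5)·(0.5) + (-1.5)·(-1.5)) / 5 = 13.5/5 = 2.7
  Sample standard deviations s_i = √(s[i,i]):
  s(U) = √(7.0667) = 2.6583
  s(V) = √(2.7) = 1.6432

Step 3 — r_{ij} = s_{ij} / (s_i · s_j):
  r[U,U] = 1 (diagonal).
  r[U,V] = 3 / (2.6583 · 1.6432) = 3 / 4.3681 = 0.6868
  r[V,V] = 1 (diagonal).

R is symmetric with unit diagonal. Assembling:

R = [[1, 0.6868],
 [0.6868, 1]]


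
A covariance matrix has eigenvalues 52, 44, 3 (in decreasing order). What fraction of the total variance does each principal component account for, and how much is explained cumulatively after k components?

Step 1 — total variance = trace(Sigma) = Σ λ_i = 52 + 44 + 3 = 99.

Step 2 — fraction explained by component i = λ_i / Σ λ:
  PC1: 52/99 = 0.5253
  PC2: 44/99 = 0.4444
  PC3: 3/99 = 0.0303

Step 3 — cumulative fraction after k components = (λ_1 + ... + λ_k) / Σ λ:
  k = 1: 52/99 = 0.5253
  k = 2: (52 + 44)/99 = 96/99 = 0.9697
  k = 3: (52 + 44 + 3)/99 = 99/99 = 1

Summary (fraction, with percent):

explained: PC1 0.5253 (52.53%), PC2 0.4444 (44.44%), PC3 0.0303 (3.03%);  cumulative: 0.5253, 0.9697, 1


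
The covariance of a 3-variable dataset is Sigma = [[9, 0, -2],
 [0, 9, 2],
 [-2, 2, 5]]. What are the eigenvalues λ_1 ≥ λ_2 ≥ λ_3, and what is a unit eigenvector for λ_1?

Step 1 — characteristic polynomial p(λ) = det(λI - Sigma) = λ³ - tr·λ² + c_1·λ - det, where tr = trace, c_1 = sum of the principal 2×2 minors, det = det(Sigma):
  tr = 9 + 9 + 5 = 23,
  c_1 = (9·9 - (0)²) + (9·5 - (-2)²) + (9·5 - (2)²) = 81 + 41 + 41 = 163,
  det = 9·(9·5 - (2)²) - (0)·((0)·5 - (2)·(-2)) + (-2)·((0)·(2) - 9·(-2)) = 9·(41) - (0)·(4) + (-2)·(18) = 333.
  So p(λ) = λ³ - 23λ² + 163λ - 333.
Step 2 — look for an integer root (rational root theorem: any rational root is an integer divisor of 333). Testing λ = 9:
  p(9) = 729 - 1863 + 1467 - 333 = 0  ✓
  Dividing out (λ - 9): p(λ) = (λ - 9)(λ² - 14λ + 37).
Step 3 — remaining eigenvalues from the quadratic λ² - 14λ + 37 = 0:
  Δ = 14² - 4·37 = 196 - 148 = 48,  λ = (14 ± √48)/2 = (14 ± 6.9282)/2 ≈ 10.4641 or 3.5359.
  Sorted: λ_1 = 10.4641,  λ_2 = 9,  λ_3 = 3.5359  (check: sum = 23 = tr ✓).

Step 4 — unit eigenvector for λ_1 ≈ 10.4641: v spans the null space of (Sigma - λ_1 I), whose rows are
  r_1 = (-1.4641, 0, -2),  r_2 = (0, -1.4641, 2),  r_3 = (-2, 2, -5.4641).
  v is orthogonal to every row, so take v ∝ r_1 × r_2 = ((0)·(2) - (-2)·(-1.4641), (-2)·(0) - (-1.4641)·(2), (-1.4641)·(-1.4641) - (0)·(0)) ≈ (-2.9282, 2.9282, 2.1436).
  Rescale (multiply by -1 so the first nonzero entry is positive): u = (2.9282, -2.9282, -2.1436).
  ||u|| = √((2.9282)² + (-2.9282)² + (-2.1436)²) = √(21.7437) ≈ 4.663,  v_1 = u/||u|| ≈ (0.628, -0.628, -0.4597) (||v_1|| = 1).

λ_1 = 10.4641,  λ_2 = 9,  λ_3 = 3.5359;  v_1 ≈ (0.628, -0.628, -0.4597)


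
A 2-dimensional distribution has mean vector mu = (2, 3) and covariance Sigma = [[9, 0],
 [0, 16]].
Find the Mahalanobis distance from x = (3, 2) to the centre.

Step 1 — centre the observation: (x - mu) = (1, -1).

Step 2 — invert Sigma. det(Sigma) = 9·16 - (0)² = 144.
  Sigma^{-1} = (1/det) · [[d, -b], [-b, a]] = [[0.1111, 0],
 [0, 0.0625]].

Step 3 — form the quadratic (x - mu)^T · Sigma^{-1} · (x - mu):
  Sigma^{-1} · (x - mu) = (0.1111, -0.0625).
  (x - mu)^T · [Sigma^{-1} · (x - mu)] = (1)·(0.1111) + (-1)·(-0.0625) = 0.1736.

Step 4 — take square root: d = √(0.1736) ≈ 0.4167.

d(x, mu) = √(0.1736) ≈ 0.4167


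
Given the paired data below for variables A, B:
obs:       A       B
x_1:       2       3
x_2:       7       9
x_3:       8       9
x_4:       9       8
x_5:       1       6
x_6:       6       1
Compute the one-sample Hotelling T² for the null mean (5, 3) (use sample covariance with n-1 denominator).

Step 1 — sample mean vector:
  mean(A) = (2 + 7 + 8 + 9 + 1 + 6) / 6 = 33/6 = 5.5
  mean(B) = (3 + 9 + 9 + 8 + 6 + 1) / 6 = 36/6 = 6
  x̄ = (5.5, 6),  deviation x̄ - mu_0 = (5.5, 6) - (5, 3) = (0.5, 3).

Step 2 — sample covariance matrix, S[i,j] = (1/(n-1)) · Σ_k (x_{k,i} - mean_i) · (x_{k,j} - mean_j), divisor n-1 = 5:
  S[A,A] = ((-3.5)·(-3.5) + (1.5)·(1.5) + (2.5)·(2.5) + (3.5)·(3.5) + (-4.5)·(-4.5) + (0.5)·(0.5)) / 5 = 53.5/5 = 10.7
  S[A,B] = ((-3.5)·(-3) + (1.5)·(3) + (2.5)·(3) + (3.5)·(2) + (-4.5)·(0) + (0.5)·(-5)) / 5 = 27/5 = 5.4
  S[B,B] = ((-3)·(-3) + (3)·(3) + (3)·(3) + (2)·(2) + (0)·(0) + (-5)·(-5)) / 5 = 56/5 = 11.2
  S = [[10.7, 5.4],
 [5.4, 11.2]].

Step 3 — invert S. det(S) = 10.7·11.2 - (5.4)² = 90.68.
  S^{-1} = (1/det) · [[d, -b], [-b, a]] = [[0.1235, -0.0596],
 [-0.0596, 0.118]].

Step 4 — quadratic form (x̄ - mu_0)^T · S^{-1} · (x̄ - mu_0):
  S^{-1} · (x̄ - mu_0) = (-0.1169, 0.3242),
  (x̄ - mu_0)^T · [...] = (0.5)·(-0.1169) + (3)·(0.3242) = 0.9142.

Step 5 — scale by n: T² = 6 · 0.9142 = 5.4852.

T² ≈ 5.4852


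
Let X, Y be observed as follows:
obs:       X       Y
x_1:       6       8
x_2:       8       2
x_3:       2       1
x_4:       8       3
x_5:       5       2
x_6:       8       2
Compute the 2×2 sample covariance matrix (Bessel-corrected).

Step 1 — column means:
  mean(X) = (6 + 8 + 2 + 8 + 5 + 8) / 6 = 37/6 = 6.1667
  mean(Y) = (8 + 2 + 1 + 3 + 2 + 2) / 6 = 18/6 = 3

Step 2 — sample covariance S[i,j] = (1/(n-1)) · Σ_k (x_{k,i} - mean_i) · (x_{k,j} - mean_j), with n-1 = 5.
  S[X,X] = ((-0.1667)·(-0.1667) + (1.8333)·(1.8333) + (-4.1667)·(-4.1667) + (1.8333)·(1.8333) + (-1.1667)·(-1.1667) + (1.8333)·(1.8333)) / 5 = 28.8333/5 = 5.7667
  S[X,Y] = ((-0.1667)·(5) + (1.8333)·(-1) + (-4.1667)·(-2) + (1.8333)·(0) + (-1.1667)·(-1) + (1.8333)·(-1)) / 5 = 5/5 = 1
  S[Y,Y] = ((5)·(5) + (-1)·(-1) + (-2)·(-2) + (0)·(0) + (-1)·(-1) + (-1)·(-1)) / 5 = 32/5 = 6.4

S is symmetric (S[j,i] = S[i,j]). Assembling:

S = [[5.7667, 1],
 [1, 6.4]]


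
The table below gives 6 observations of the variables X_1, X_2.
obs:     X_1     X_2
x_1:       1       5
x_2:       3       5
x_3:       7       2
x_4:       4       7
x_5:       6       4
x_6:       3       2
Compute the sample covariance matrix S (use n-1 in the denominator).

Step 1 — column means:
  mean(X_1) = (1 + 3 + 7 + 4 + 6 + 3) / 6 = 24/6 = 4
  mean(X_2) = (5 + 5 + 2 + 7 + 4 + 2) / 6 = 25/6 = 4.1667

Step 2 — sample covariance S[i,j] = (1/(n-1)) · Σ_k (x_{k,i} - mean_i) · (x_{k,j} - mean_j), with n-1 = 5.
  S[X_1,X_1] = ((-3)·(-3) + (-1)·(-1) + (3)·(3) + (0)·(0) + (2)·(2) + (-1)·(-1)) / 5 = 24/5 = 4.8
  S[X_1,X_2] = ((-3)·(0.8333) + (-1)·(0.8333) + (3)·(-2.1667) + (0)·(2.8333) + (2)·(-0.1667) + (-1)·(-2.1667)) / 5 = -8/5 = -1.6
  S[X_2,X_2] = ((0.8333)·(0.8333) + (0.8333)·(0.8333) + (-2.1667)·(-2.1667) + (2.8333)·(2.8333) + (-0.1667)·(-0.1667) + (-2.1667)·(-2.1667)) / 5 = 18.8333/5 = 3.7667

S is symmetric (S[j,i] = S[i,j]). Assembling:

S = [[4.8, -1.6],
 [-1.6, 3.7667]]


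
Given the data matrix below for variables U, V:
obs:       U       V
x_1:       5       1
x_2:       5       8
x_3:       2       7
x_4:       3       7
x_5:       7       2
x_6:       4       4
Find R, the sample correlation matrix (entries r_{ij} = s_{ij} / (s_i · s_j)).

Step 1 — column means:
  mean(U) = (5 + 5 + 2 + 3 + 7 + 4) / 6 = 26/6 = 4.3333
  mean(V) = (1 + 8 + 7 + 7 + 2 + 4) / 6 = 29/6 = 4.8333

Step 2 — sample variances and covariances s[i,j] = (1/(n-1)) · Σ_k (x_{k,i} - mean_i) · (x_{k,j} - mean_j), with n-1 = 5:
  s[U,U] = ((0.6667)·(0.6667) + (0.6667)·(0.6667) + (-2.3333)·(-2.3333) + (-1.3333)·(-1.3333) + (2.6667)·(2.6667) + (-0.3333)·(-0.3333)) / 5 = 15.3333/5 = 3.0667
  s[U,V] = ((0.6667)·(-3.8333) + (0.6667)·(3.1667) + (-2.3333)·(2.1667) + (-1.3333)·(2.1667) + (2.6667)·(-2.8333) + (-0.3333)·(-0.8333)) / 5 = -15.6667/5 = -3.1333
  s[V,V] = ((-3.8333)·(-3.8333) + (3.1667)·(3.1667) + (2.1667)·(2.1667) + (2.1667)·(2.1667) + (-2.8333)·(-2.8333) + (-0.8333)·(-0.8333)) / 5 = 42.8333/5 = 8.5667
  Sample standard deviations s_i = √(s[i,i]):
  s(U) = √(3.0667) = 1.7512
  s(V) = √(8.5667) = 2.9269

Step 3 — r_{ij} = s_{ij} / (s_i · s_j):
  r[U,U] = 1 (diagonal).
  r[U,V] = -3.1333 / (1.7512 · 2.9269) = -3.1333 / 5.1255 = -0.6113
  r[V,V] = 1 (diagonal).

R is symmetric with unit diagonal. Assembling:

R = [[1, -0.6113],
 [-0.6113, 1]]
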